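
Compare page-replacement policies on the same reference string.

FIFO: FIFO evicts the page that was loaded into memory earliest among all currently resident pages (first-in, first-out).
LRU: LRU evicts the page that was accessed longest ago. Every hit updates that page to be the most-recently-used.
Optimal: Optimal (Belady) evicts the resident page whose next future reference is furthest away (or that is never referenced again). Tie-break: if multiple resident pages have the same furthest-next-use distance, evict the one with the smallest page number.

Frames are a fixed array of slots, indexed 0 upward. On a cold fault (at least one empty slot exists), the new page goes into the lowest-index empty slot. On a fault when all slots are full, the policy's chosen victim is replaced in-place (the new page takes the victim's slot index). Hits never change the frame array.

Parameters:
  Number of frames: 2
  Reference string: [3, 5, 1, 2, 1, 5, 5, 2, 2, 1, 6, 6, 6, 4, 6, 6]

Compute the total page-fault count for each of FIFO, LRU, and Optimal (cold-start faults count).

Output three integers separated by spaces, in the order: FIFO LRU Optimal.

Answer: 8 9 8

Derivation:
--- FIFO ---
  step 0: ref 3 -> FAULT, frames=[3,-] (faults so far: 1)
  step 1: ref 5 -> FAULT, frames=[3,5] (faults so far: 2)
  step 2: ref 1 -> FAULT, evict 3, frames=[1,5] (faults so far: 3)
  step 3: ref 2 -> FAULT, evict 5, frames=[1,2] (faults so far: 4)
  step 4: ref 1 -> HIT, frames=[1,2] (faults so far: 4)
  step 5: ref 5 -> FAULT, evict 1, frames=[5,2] (faults so far: 5)
  step 6: ref 5 -> HIT, frames=[5,2] (faults so far: 5)
  step 7: ref 2 -> HIT, frames=[5,2] (faults so far: 5)
  step 8: ref 2 -> HIT, frames=[5,2] (faults so far: 5)
  step 9: ref 1 -> FAULT, evict 2, frames=[5,1] (faults so far: 6)
  step 10: ref 6 -> FAULT, evict 5, frames=[6,1] (faults so far: 7)
  step 11: ref 6 -> HIT, frames=[6,1] (faults so far: 7)
  step 12: ref 6 -> HIT, frames=[6,1] (faults so far: 7)
  step 13: ref 4 -> FAULT, evict 1, frames=[6,4] (faults so far: 8)
  step 14: ref 6 -> HIT, frames=[6,4] (faults so far: 8)
  step 15: ref 6 -> HIT, frames=[6,4] (faults so far: 8)
  FIFO total faults: 8
--- LRU ---
  step 0: ref 3 -> FAULT, frames=[3,-] (faults so far: 1)
  step 1: ref 5 -> FAULT, frames=[3,5] (faults so far: 2)
  step 2: ref 1 -> FAULT, evict 3, frames=[1,5] (faults so far: 3)
  step 3: ref 2 -> FAULT, evict 5, frames=[1,2] (faults so far: 4)
  step 4: ref 1 -> HIT, frames=[1,2] (faults so far: 4)
  step 5: ref 5 -> FAULT, evict 2, frames=[1,5] (faults so far: 5)
  step 6: ref 5 -> HIT, frames=[1,5] (faults so far: 5)
  step 7: ref 2 -> FAULT, evict 1, frames=[2,5] (faults so far: 6)
  step 8: ref 2 -> HIT, frames=[2,5] (faults so far: 6)
  step 9: ref 1 -> FAULT, evict 5, frames=[2,1] (faults so far: 7)
  step 10: ref 6 -> FAULT, evict 2, frames=[6,1] (faults so far: 8)
  step 11: ref 6 -> HIT, frames=[6,1] (faults so far: 8)
  step 12: ref 6 -> HIT, frames=[6,1] (faults so far: 8)
  step 13: ref 4 -> FAULT, evict 1, frames=[6,4] (faults so far: 9)
  step 14: ref 6 -> HIT, frames=[6,4] (faults so far: 9)
  step 15: ref 6 -> HIT, frames=[6,4] (faults so far: 9)
  LRU total faults: 9
--- Optimal ---
  step 0: ref 3 -> FAULT, frames=[3,-] (faults so far: 1)
  step 1: ref 5 -> FAULT, frames=[3,5] (faults so far: 2)
  step 2: ref 1 -> FAULT, evict 3, frames=[1,5] (faults so far: 3)
  step 3: ref 2 -> FAULT, evict 5, frames=[1,2] (faults so far: 4)
  step 4: ref 1 -> HIT, frames=[1,2] (faults so far: 4)
  step 5: ref 5 -> FAULT, evict 1, frames=[5,2] (faults so far: 5)
  step 6: ref 5 -> HIT, frames=[5,2] (faults so far: 5)
  step 7: ref 2 -> HIT, frames=[5,2] (faults so far: 5)
  step 8: ref 2 -> HIT, frames=[5,2] (faults so far: 5)
  step 9: ref 1 -> FAULT, evict 2, frames=[5,1] (faults so far: 6)
  step 10: ref 6 -> FAULT, evict 1, frames=[5,6] (faults so far: 7)
  step 11: ref 6 -> HIT, frames=[5,6] (faults so far: 7)
  step 12: ref 6 -> HIT, frames=[5,6] (faults so far: 7)
  step 13: ref 4 -> FAULT, evict 5, frames=[4,6] (faults so far: 8)
  step 14: ref 6 -> HIT, frames=[4,6] (faults so far: 8)
  step 15: ref 6 -> HIT, frames=[4,6] (faults so far: 8)
  Optimal total faults: 8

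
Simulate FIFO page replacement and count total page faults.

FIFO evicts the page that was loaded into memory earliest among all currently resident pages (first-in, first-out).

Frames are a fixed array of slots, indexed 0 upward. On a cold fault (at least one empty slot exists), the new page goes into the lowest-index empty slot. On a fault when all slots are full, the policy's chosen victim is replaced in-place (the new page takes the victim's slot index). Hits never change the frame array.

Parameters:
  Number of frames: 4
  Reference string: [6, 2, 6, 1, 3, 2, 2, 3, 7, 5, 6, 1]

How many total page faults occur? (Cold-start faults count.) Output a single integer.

Answer: 8

Derivation:
Step 0: ref 6 → FAULT, frames=[6,-,-,-]
Step 1: ref 2 → FAULT, frames=[6,2,-,-]
Step 2: ref 6 → HIT, frames=[6,2,-,-]
Step 3: ref 1 → FAULT, frames=[6,2,1,-]
Step 4: ref 3 → FAULT, frames=[6,2,1,3]
Step 5: ref 2 → HIT, frames=[6,2,1,3]
Step 6: ref 2 → HIT, frames=[6,2,1,3]
Step 7: ref 3 → HIT, frames=[6,2,1,3]
Step 8: ref 7 → FAULT (evict 6), frames=[7,2,1,3]
Step 9: ref 5 → FAULT (evict 2), frames=[7,5,1,3]
Step 10: ref 6 → FAULT (evict 1), frames=[7,5,6,3]
Step 11: ref 1 → FAULT (evict 3), frames=[7,5,6,1]
Total faults: 8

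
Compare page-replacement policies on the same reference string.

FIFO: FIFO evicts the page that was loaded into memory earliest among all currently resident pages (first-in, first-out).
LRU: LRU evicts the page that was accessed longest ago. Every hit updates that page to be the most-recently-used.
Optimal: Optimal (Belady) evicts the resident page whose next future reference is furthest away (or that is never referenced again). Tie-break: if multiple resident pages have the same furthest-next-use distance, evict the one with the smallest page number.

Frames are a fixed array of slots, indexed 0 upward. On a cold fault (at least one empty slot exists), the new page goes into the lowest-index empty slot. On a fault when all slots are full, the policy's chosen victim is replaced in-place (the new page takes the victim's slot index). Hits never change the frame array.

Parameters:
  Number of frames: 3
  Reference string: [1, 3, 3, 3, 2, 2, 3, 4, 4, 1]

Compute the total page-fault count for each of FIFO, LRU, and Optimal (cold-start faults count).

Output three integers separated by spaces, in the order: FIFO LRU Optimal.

Answer: 5 5 4

Derivation:
--- FIFO ---
  step 0: ref 1 -> FAULT, frames=[1,-,-] (faults so far: 1)
  step 1: ref 3 -> FAULT, frames=[1,3,-] (faults so far: 2)
  step 2: ref 3 -> HIT, frames=[1,3,-] (faults so far: 2)
  step 3: ref 3 -> HIT, frames=[1,3,-] (faults so far: 2)
  step 4: ref 2 -> FAULT, frames=[1,3,2] (faults so far: 3)
  step 5: ref 2 -> HIT, frames=[1,3,2] (faults so far: 3)
  step 6: ref 3 -> HIT, frames=[1,3,2] (faults so far: 3)
  step 7: ref 4 -> FAULT, evict 1, frames=[4,3,2] (faults so far: 4)
  step 8: ref 4 -> HIT, frames=[4,3,2] (faults so far: 4)
  step 9: ref 1 -> FAULT, evict 3, frames=[4,1,2] (faults so far: 5)
  FIFO total faults: 5
--- LRU ---
  step 0: ref 1 -> FAULT, frames=[1,-,-] (faults so far: 1)
  step 1: ref 3 -> FAULT, frames=[1,3,-] (faults so far: 2)
  step 2: ref 3 -> HIT, frames=[1,3,-] (faults so far: 2)
  step 3: ref 3 -> HIT, frames=[1,3,-] (faults so far: 2)
  step 4: ref 2 -> FAULT, frames=[1,3,2] (faults so far: 3)
  step 5: ref 2 -> HIT, frames=[1,3,2] (faults so far: 3)
  step 6: ref 3 -> HIT, frames=[1,3,2] (faults so far: 3)
  step 7: ref 4 -> FAULT, evict 1, frames=[4,3,2] (faults so far: 4)
  step 8: ref 4 -> HIT, frames=[4,3,2] (faults so far: 4)
  step 9: ref 1 -> FAULT, evict 2, frames=[4,3,1] (faults so far: 5)
  LRU total faults: 5
--- Optimal ---
  step 0: ref 1 -> FAULT, frames=[1,-,-] (faults so far: 1)
  step 1: ref 3 -> FAULT, frames=[1,3,-] (faults so far: 2)
  step 2: ref 3 -> HIT, frames=[1,3,-] (faults so far: 2)
  step 3: ref 3 -> HIT, frames=[1,3,-] (faults so far: 2)
  step 4: ref 2 -> FAULT, frames=[1,3,2] (faults so far: 3)
  step 5: ref 2 -> HIT, frames=[1,3,2] (faults so far: 3)
  step 6: ref 3 -> HIT, frames=[1,3,2] (faults so far: 3)
  step 7: ref 4 -> FAULT, evict 2, frames=[1,3,4] (faults so far: 4)
  step 8: ref 4 -> HIT, frames=[1,3,4] (faults so far: 4)
  step 9: ref 1 -> HIT, frames=[1,3,4] (faults so far: 4)
  Optimal total faults: 4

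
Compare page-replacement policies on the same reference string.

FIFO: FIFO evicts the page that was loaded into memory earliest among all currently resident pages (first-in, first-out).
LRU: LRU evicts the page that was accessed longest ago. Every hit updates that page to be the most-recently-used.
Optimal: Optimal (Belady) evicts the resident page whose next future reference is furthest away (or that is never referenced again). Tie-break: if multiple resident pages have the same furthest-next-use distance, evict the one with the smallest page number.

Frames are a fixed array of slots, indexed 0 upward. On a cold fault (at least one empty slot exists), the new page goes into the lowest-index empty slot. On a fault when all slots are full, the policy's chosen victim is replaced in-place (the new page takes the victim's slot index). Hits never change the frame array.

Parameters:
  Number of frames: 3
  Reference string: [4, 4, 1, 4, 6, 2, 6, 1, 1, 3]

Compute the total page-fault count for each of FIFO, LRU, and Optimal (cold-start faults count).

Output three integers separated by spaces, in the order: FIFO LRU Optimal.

Answer: 5 6 5

Derivation:
--- FIFO ---
  step 0: ref 4 -> FAULT, frames=[4,-,-] (faults so far: 1)
  step 1: ref 4 -> HIT, frames=[4,-,-] (faults so far: 1)
  step 2: ref 1 -> FAULT, frames=[4,1,-] (faults so far: 2)
  step 3: ref 4 -> HIT, frames=[4,1,-] (faults so far: 2)
  step 4: ref 6 -> FAULT, frames=[4,1,6] (faults so far: 3)
  step 5: ref 2 -> FAULT, evict 4, frames=[2,1,6] (faults so far: 4)
  step 6: ref 6 -> HIT, frames=[2,1,6] (faults so far: 4)
  step 7: ref 1 -> HIT, frames=[2,1,6] (faults so far: 4)
  step 8: ref 1 -> HIT, frames=[2,1,6] (faults so far: 4)
  step 9: ref 3 -> FAULT, evict 1, frames=[2,3,6] (faults so far: 5)
  FIFO total faults: 5
--- LRU ---
  step 0: ref 4 -> FAULT, frames=[4,-,-] (faults so far: 1)
  step 1: ref 4 -> HIT, frames=[4,-,-] (faults so far: 1)
  step 2: ref 1 -> FAULT, frames=[4,1,-] (faults so far: 2)
  step 3: ref 4 -> HIT, frames=[4,1,-] (faults so far: 2)
  step 4: ref 6 -> FAULT, frames=[4,1,6] (faults so far: 3)
  step 5: ref 2 -> FAULT, evict 1, frames=[4,2,6] (faults so far: 4)
  step 6: ref 6 -> HIT, frames=[4,2,6] (faults so far: 4)
  step 7: ref 1 -> FAULT, evict 4, frames=[1,2,6] (faults so far: 5)
  step 8: ref 1 -> HIT, frames=[1,2,6] (faults so far: 5)
  step 9: ref 3 -> FAULT, evict 2, frames=[1,3,6] (faults so far: 6)
  LRU total faults: 6
--- Optimal ---
  step 0: ref 4 -> FAULT, frames=[4,-,-] (faults so far: 1)
  step 1: ref 4 -> HIT, frames=[4,-,-] (faults so far: 1)
  step 2: ref 1 -> FAULT, frames=[4,1,-] (faults so far: 2)
  step 3: ref 4 -> HIT, frames=[4,1,-] (faults so far: 2)
  step 4: ref 6 -> FAULT, frames=[4,1,6] (faults so far: 3)
  step 5: ref 2 -> FAULT, evict 4, frames=[2,1,6] (faults so far: 4)
  step 6: ref 6 -> HIT, frames=[2,1,6] (faults so far: 4)
  step 7: ref 1 -> HIT, frames=[2,1,6] (faults so far: 4)
  step 8: ref 1 -> HIT, frames=[2,1,6] (faults so far: 4)
  step 9: ref 3 -> FAULT, evict 1, frames=[2,3,6] (faults so far: 5)
  Optimal total faults: 5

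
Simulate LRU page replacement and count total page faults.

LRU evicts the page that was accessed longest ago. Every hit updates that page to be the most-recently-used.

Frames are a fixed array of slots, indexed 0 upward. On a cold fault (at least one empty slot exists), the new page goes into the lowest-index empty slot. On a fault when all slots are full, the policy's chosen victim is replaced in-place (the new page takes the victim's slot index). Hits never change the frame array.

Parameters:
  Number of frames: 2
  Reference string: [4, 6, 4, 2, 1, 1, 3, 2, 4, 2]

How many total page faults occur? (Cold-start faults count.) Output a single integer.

Step 0: ref 4 → FAULT, frames=[4,-]
Step 1: ref 6 → FAULT, frames=[4,6]
Step 2: ref 4 → HIT, frames=[4,6]
Step 3: ref 2 → FAULT (evict 6), frames=[4,2]
Step 4: ref 1 → FAULT (evict 4), frames=[1,2]
Step 5: ref 1 → HIT, frames=[1,2]
Step 6: ref 3 → FAULT (evict 2), frames=[1,3]
Step 7: ref 2 → FAULT (evict 1), frames=[2,3]
Step 8: ref 4 → FAULT (evict 3), frames=[2,4]
Step 9: ref 2 → HIT, frames=[2,4]
Total faults: 7

Answer: 7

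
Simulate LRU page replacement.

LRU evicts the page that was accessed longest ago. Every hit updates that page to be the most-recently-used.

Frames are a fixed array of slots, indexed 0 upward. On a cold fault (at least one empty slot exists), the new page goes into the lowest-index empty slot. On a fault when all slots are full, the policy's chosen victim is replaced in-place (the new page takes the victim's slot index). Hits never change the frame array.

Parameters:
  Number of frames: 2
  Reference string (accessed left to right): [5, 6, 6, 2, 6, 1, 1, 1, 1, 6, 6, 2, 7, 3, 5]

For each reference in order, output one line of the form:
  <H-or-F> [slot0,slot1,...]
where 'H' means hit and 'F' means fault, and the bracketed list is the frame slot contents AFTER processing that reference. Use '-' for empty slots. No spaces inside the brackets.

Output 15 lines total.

F [5,-]
F [5,6]
H [5,6]
F [2,6]
H [2,6]
F [1,6]
H [1,6]
H [1,6]
H [1,6]
H [1,6]
H [1,6]
F [2,6]
F [2,7]
F [3,7]
F [3,5]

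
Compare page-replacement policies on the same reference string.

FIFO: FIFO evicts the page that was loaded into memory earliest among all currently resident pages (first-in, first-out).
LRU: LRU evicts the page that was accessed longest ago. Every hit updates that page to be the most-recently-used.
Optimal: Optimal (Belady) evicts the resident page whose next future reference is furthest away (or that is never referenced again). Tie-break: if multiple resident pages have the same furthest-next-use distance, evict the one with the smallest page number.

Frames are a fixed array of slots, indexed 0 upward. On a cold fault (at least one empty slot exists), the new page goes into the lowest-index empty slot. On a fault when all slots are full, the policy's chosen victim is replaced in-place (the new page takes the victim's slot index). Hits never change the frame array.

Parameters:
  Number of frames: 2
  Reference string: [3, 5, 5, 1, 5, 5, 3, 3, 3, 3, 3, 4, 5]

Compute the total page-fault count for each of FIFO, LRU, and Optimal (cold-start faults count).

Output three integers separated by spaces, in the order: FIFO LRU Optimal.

--- FIFO ---
  step 0: ref 3 -> FAULT, frames=[3,-] (faults so far: 1)
  step 1: ref 5 -> FAULT, frames=[3,5] (faults so far: 2)
  step 2: ref 5 -> HIT, frames=[3,5] (faults so far: 2)
  step 3: ref 1 -> FAULT, evict 3, frames=[1,5] (faults so far: 3)
  step 4: ref 5 -> HIT, frames=[1,5] (faults so far: 3)
  step 5: ref 5 -> HIT, frames=[1,5] (faults so far: 3)
  step 6: ref 3 -> FAULT, evict 5, frames=[1,3] (faults so far: 4)
  step 7: ref 3 -> HIT, frames=[1,3] (faults so far: 4)
  step 8: ref 3 -> HIT, frames=[1,3] (faults so far: 4)
  step 9: ref 3 -> HIT, frames=[1,3] (faults so far: 4)
  step 10: ref 3 -> HIT, frames=[1,3] (faults so far: 4)
  step 11: ref 4 -> FAULT, evict 1, frames=[4,3] (faults so far: 5)
  step 12: ref 5 -> FAULT, evict 3, frames=[4,5] (faults so far: 6)
  FIFO total faults: 6
--- LRU ---
  step 0: ref 3 -> FAULT, frames=[3,-] (faults so far: 1)
  step 1: ref 5 -> FAULT, frames=[3,5] (faults so far: 2)
  step 2: ref 5 -> HIT, frames=[3,5] (faults so far: 2)
  step 3: ref 1 -> FAULT, evict 3, frames=[1,5] (faults so far: 3)
  step 4: ref 5 -> HIT, frames=[1,5] (faults so far: 3)
  step 5: ref 5 -> HIT, frames=[1,5] (faults so far: 3)
  step 6: ref 3 -> FAULT, evict 1, frames=[3,5] (faults so far: 4)
  step 7: ref 3 -> HIT, frames=[3,5] (faults so far: 4)
  step 8: ref 3 -> HIT, frames=[3,5] (faults so far: 4)
  step 9: ref 3 -> HIT, frames=[3,5] (faults so far: 4)
  step 10: ref 3 -> HIT, frames=[3,5] (faults so far: 4)
  step 11: ref 4 -> FAULT, evict 5, frames=[3,4] (faults so far: 5)
  step 12: ref 5 -> FAULT, evict 3, frames=[5,4] (faults so far: 6)
  LRU total faults: 6
--- Optimal ---
  step 0: ref 3 -> FAULT, frames=[3,-] (faults so far: 1)
  step 1: ref 5 -> FAULT, frames=[3,5] (faults so far: 2)
  step 2: ref 5 -> HIT, frames=[3,5] (faults so far: 2)
  step 3: ref 1 -> FAULT, evict 3, frames=[1,5] (faults so far: 3)
  step 4: ref 5 -> HIT, frames=[1,5] (faults so far: 3)
  step 5: ref 5 -> HIT, frames=[1,5] (faults so far: 3)
  step 6: ref 3 -> FAULT, evict 1, frames=[3,5] (faults so far: 4)
  step 7: ref 3 -> HIT, frames=[3,5] (faults so far: 4)
  step 8: ref 3 -> HIT, frames=[3,5] (faults so far: 4)
  step 9: ref 3 -> HIT, frames=[3,5] (faults so far: 4)
  step 10: ref 3 -> HIT, frames=[3,5] (faults so far: 4)
  step 11: ref 4 -> FAULT, evict 3, frames=[4,5] (faults so far: 5)
  step 12: ref 5 -> HIT, frames=[4,5] (faults so far: 5)
  Optimal total faults: 5

Answer: 6 6 5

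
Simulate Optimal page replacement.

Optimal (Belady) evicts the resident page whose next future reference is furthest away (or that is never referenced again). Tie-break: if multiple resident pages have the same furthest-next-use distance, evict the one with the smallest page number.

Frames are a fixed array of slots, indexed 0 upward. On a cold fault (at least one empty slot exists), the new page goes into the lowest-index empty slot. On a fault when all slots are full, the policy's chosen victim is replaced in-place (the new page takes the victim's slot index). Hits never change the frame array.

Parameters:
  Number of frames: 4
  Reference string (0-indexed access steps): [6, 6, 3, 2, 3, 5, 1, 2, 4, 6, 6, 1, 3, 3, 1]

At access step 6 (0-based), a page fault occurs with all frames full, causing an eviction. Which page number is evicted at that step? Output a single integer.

Answer: 5

Derivation:
Step 0: ref 6 -> FAULT, frames=[6,-,-,-]
Step 1: ref 6 -> HIT, frames=[6,-,-,-]
Step 2: ref 3 -> FAULT, frames=[6,3,-,-]
Step 3: ref 2 -> FAULT, frames=[6,3,2,-]
Step 4: ref 3 -> HIT, frames=[6,3,2,-]
Step 5: ref 5 -> FAULT, frames=[6,3,2,5]
Step 6: ref 1 -> FAULT, evict 5, frames=[6,3,2,1]
At step 6: evicted page 5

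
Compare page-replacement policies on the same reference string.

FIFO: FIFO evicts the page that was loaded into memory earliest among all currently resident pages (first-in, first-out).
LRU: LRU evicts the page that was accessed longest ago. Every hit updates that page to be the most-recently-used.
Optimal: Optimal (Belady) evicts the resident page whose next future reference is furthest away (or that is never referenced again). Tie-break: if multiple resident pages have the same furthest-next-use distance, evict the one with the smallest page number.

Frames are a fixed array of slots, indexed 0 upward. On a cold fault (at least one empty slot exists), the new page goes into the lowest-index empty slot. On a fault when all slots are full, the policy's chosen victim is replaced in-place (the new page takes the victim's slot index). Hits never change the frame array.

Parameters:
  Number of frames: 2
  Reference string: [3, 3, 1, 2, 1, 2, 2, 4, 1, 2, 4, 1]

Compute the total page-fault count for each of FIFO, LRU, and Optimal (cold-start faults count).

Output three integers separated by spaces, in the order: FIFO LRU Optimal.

Answer: 8 8 6

Derivation:
--- FIFO ---
  step 0: ref 3 -> FAULT, frames=[3,-] (faults so far: 1)
  step 1: ref 3 -> HIT, frames=[3,-] (faults so far: 1)
  step 2: ref 1 -> FAULT, frames=[3,1] (faults so far: 2)
  step 3: ref 2 -> FAULT, evict 3, frames=[2,1] (faults so far: 3)
  step 4: ref 1 -> HIT, frames=[2,1] (faults so far: 3)
  step 5: ref 2 -> HIT, frames=[2,1] (faults so far: 3)
  step 6: ref 2 -> HIT, frames=[2,1] (faults so far: 3)
  step 7: ref 4 -> FAULT, evict 1, frames=[2,4] (faults so far: 4)
  step 8: ref 1 -> FAULT, evict 2, frames=[1,4] (faults so far: 5)
  step 9: ref 2 -> FAULT, evict 4, frames=[1,2] (faults so far: 6)
  step 10: ref 4 -> FAULT, evict 1, frames=[4,2] (faults so far: 7)
  step 11: ref 1 -> FAULT, evict 2, frames=[4,1] (faults so far: 8)
  FIFO total faults: 8
--- LRU ---
  step 0: ref 3 -> FAULT, frames=[3,-] (faults so far: 1)
  step 1: ref 3 -> HIT, frames=[3,-] (faults so far: 1)
  step 2: ref 1 -> FAULT, frames=[3,1] (faults so far: 2)
  step 3: ref 2 -> FAULT, evict 3, frames=[2,1] (faults so far: 3)
  step 4: ref 1 -> HIT, frames=[2,1] (faults so far: 3)
  step 5: ref 2 -> HIT, frames=[2,1] (faults so far: 3)
  step 6: ref 2 -> HIT, frames=[2,1] (faults so far: 3)
  step 7: ref 4 -> FAULT, evict 1, frames=[2,4] (faults so far: 4)
  step 8: ref 1 -> FAULT, evict 2, frames=[1,4] (faults so far: 5)
  step 9: ref 2 -> FAULT, evict 4, frames=[1,2] (faults so far: 6)
  step 10: ref 4 -> FAULT, evict 1, frames=[4,2] (faults so far: 7)
  step 11: ref 1 -> FAULT, evict 2, frames=[4,1] (faults so far: 8)
  LRU total faults: 8
--- Optimal ---
  step 0: ref 3 -> FAULT, frames=[3,-] (faults so far: 1)
  step 1: ref 3 -> HIT, frames=[3,-] (faults so far: 1)
  step 2: ref 1 -> FAULT, frames=[3,1] (faults so far: 2)
  step 3: ref 2 -> FAULT, evict 3, frames=[2,1] (faults so far: 3)
  step 4: ref 1 -> HIT, frames=[2,1] (faults so far: 3)
  step 5: ref 2 -> HIT, frames=[2,1] (faults so far: 3)
  step 6: ref 2 -> HIT, frames=[2,1] (faults so far: 3)
  step 7: ref 4 -> FAULT, evict 2, frames=[4,1] (faults so far: 4)
  step 8: ref 1 -> HIT, frames=[4,1] (faults so far: 4)
  step 9: ref 2 -> FAULT, evict 1, frames=[4,2] (faults so far: 5)
  step 10: ref 4 -> HIT, frames=[4,2] (faults so far: 5)
  step 11: ref 1 -> FAULT, evict 2, frames=[4,1] (faults so far: 6)
  Optimal total faults: 6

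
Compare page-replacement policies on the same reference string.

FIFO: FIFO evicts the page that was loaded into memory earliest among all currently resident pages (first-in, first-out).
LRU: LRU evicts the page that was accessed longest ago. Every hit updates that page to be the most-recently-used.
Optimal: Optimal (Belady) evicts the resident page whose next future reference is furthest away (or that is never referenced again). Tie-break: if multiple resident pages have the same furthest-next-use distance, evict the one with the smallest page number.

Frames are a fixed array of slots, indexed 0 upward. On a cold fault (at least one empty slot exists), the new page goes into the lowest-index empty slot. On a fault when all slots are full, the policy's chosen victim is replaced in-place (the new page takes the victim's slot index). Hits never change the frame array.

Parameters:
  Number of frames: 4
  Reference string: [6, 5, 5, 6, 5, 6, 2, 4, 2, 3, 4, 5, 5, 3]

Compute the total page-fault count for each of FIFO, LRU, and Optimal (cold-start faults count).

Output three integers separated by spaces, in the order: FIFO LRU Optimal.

--- FIFO ---
  step 0: ref 6 -> FAULT, frames=[6,-,-,-] (faults so far: 1)
  step 1: ref 5 -> FAULT, frames=[6,5,-,-] (faults so far: 2)
  step 2: ref 5 -> HIT, frames=[6,5,-,-] (faults so far: 2)
  step 3: ref 6 -> HIT, frames=[6,5,-,-] (faults so far: 2)
  step 4: ref 5 -> HIT, frames=[6,5,-,-] (faults so far: 2)
  step 5: ref 6 -> HIT, frames=[6,5,-,-] (faults so far: 2)
  step 6: ref 2 -> FAULT, frames=[6,5,2,-] (faults so far: 3)
  step 7: ref 4 -> FAULT, frames=[6,5,2,4] (faults so far: 4)
  step 8: ref 2 -> HIT, frames=[6,5,2,4] (faults so far: 4)
  step 9: ref 3 -> FAULT, evict 6, frames=[3,5,2,4] (faults so far: 5)
  step 10: ref 4 -> HIT, frames=[3,5,2,4] (faults so far: 5)
  step 11: ref 5 -> HIT, frames=[3,5,2,4] (faults so far: 5)
  step 12: ref 5 -> HIT, frames=[3,5,2,4] (faults so far: 5)
  step 13: ref 3 -> HIT, frames=[3,5,2,4] (faults so far: 5)
  FIFO total faults: 5
--- LRU ---
  step 0: ref 6 -> FAULT, frames=[6,-,-,-] (faults so far: 1)
  step 1: ref 5 -> FAULT, frames=[6,5,-,-] (faults so far: 2)
  step 2: ref 5 -> HIT, frames=[6,5,-,-] (faults so far: 2)
  step 3: ref 6 -> HIT, frames=[6,5,-,-] (faults so far: 2)
  step 4: ref 5 -> HIT, frames=[6,5,-,-] (faults so far: 2)
  step 5: ref 6 -> HIT, frames=[6,5,-,-] (faults so far: 2)
  step 6: ref 2 -> FAULT, frames=[6,5,2,-] (faults so far: 3)
  step 7: ref 4 -> FAULT, frames=[6,5,2,4] (faults so far: 4)
  step 8: ref 2 -> HIT, frames=[6,5,2,4] (faults so far: 4)
  step 9: ref 3 -> FAULT, evict 5, frames=[6,3,2,4] (faults so far: 5)
  step 10: ref 4 -> HIT, frames=[6,3,2,4] (faults so far: 5)
  step 11: ref 5 -> FAULT, evict 6, frames=[5,3,2,4] (faults so far: 6)
  step 12: ref 5 -> HIT, frames=[5,3,2,4] (faults so far: 6)
  step 13: ref 3 -> HIT, frames=[5,3,2,4] (faults so far: 6)
  LRU total faults: 6
--- Optimal ---
  step 0: ref 6 -> FAULT, frames=[6,-,-,-] (faults so far: 1)
  step 1: ref 5 -> FAULT, frames=[6,5,-,-] (faults so far: 2)
  step 2: ref 5 -> HIT, frames=[6,5,-,-] (faults so far: 2)
  step 3: ref 6 -> HIT, frames=[6,5,-,-] (faults so far: 2)
  step 4: ref 5 -> HIT, frames=[6,5,-,-] (faults so far: 2)
  step 5: ref 6 -> HIT, frames=[6,5,-,-] (faults so far: 2)
  step 6: ref 2 -> FAULT, frames=[6,5,2,-] (faults so far: 3)
  step 7: ref 4 -> FAULT, frames=[6,5,2,4] (faults so far: 4)
  step 8: ref 2 -> HIT, frames=[6,5,2,4] (faults so far: 4)
  step 9: ref 3 -> FAULT, evict 2, frames=[6,5,3,4] (faults so far: 5)
  step 10: ref 4 -> HIT, frames=[6,5,3,4] (faults so far: 5)
  step 11: ref 5 -> HIT, frames=[6,5,3,4] (faults so far: 5)
  step 12: ref 5 -> HIT, frames=[6,5,3,4] (faults so far: 5)
  step 13: ref 3 -> HIT, frames=[6,5,3,4] (faults so far: 5)
  Optimal total faults: 5

Answer: 5 6 5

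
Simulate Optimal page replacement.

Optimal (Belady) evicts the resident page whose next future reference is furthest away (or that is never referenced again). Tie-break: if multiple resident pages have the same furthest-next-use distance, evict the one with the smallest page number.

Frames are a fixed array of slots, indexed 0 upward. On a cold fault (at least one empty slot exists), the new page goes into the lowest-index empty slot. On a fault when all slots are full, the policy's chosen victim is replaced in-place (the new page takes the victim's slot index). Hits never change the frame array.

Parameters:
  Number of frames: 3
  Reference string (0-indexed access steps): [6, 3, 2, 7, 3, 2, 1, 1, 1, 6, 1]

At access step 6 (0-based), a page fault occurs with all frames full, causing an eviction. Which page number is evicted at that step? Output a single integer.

Step 0: ref 6 -> FAULT, frames=[6,-,-]
Step 1: ref 3 -> FAULT, frames=[6,3,-]
Step 2: ref 2 -> FAULT, frames=[6,3,2]
Step 3: ref 7 -> FAULT, evict 6, frames=[7,3,2]
Step 4: ref 3 -> HIT, frames=[7,3,2]
Step 5: ref 2 -> HIT, frames=[7,3,2]
Step 6: ref 1 -> FAULT, evict 2, frames=[7,3,1]
At step 6: evicted page 2

Answer: 2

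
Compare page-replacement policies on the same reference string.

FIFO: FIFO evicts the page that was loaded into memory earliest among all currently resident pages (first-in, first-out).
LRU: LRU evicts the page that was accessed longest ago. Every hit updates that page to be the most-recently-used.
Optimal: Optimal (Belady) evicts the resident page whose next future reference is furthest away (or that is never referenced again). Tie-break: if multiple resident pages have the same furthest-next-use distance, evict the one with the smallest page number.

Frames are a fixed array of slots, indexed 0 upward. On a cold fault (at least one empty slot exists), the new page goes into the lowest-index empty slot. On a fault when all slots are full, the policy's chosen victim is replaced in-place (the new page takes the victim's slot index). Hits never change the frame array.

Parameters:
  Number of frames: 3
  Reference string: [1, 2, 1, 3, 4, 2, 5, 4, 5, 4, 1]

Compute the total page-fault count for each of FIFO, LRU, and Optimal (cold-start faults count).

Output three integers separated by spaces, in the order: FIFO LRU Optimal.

--- FIFO ---
  step 0: ref 1 -> FAULT, frames=[1,-,-] (faults so far: 1)
  step 1: ref 2 -> FAULT, frames=[1,2,-] (faults so far: 2)
  step 2: ref 1 -> HIT, frames=[1,2,-] (faults so far: 2)
  step 3: ref 3 -> FAULT, frames=[1,2,3] (faults so far: 3)
  step 4: ref 4 -> FAULT, evict 1, frames=[4,2,3] (faults so far: 4)
  step 5: ref 2 -> HIT, frames=[4,2,3] (faults so far: 4)
  step 6: ref 5 -> FAULT, evict 2, frames=[4,5,3] (faults so far: 5)
  step 7: ref 4 -> HIT, frames=[4,5,3] (faults so far: 5)
  step 8: ref 5 -> HIT, frames=[4,5,3] (faults so far: 5)
  step 9: ref 4 -> HIT, frames=[4,5,3] (faults so far: 5)
  step 10: ref 1 -> FAULT, evict 3, frames=[4,5,1] (faults so far: 6)
  FIFO total faults: 6
--- LRU ---
  step 0: ref 1 -> FAULT, frames=[1,-,-] (faults so far: 1)
  step 1: ref 2 -> FAULT, frames=[1,2,-] (faults so far: 2)
  step 2: ref 1 -> HIT, frames=[1,2,-] (faults so far: 2)
  step 3: ref 3 -> FAULT, frames=[1,2,3] (faults so far: 3)
  step 4: ref 4 -> FAULT, evict 2, frames=[1,4,3] (faults so far: 4)
  step 5: ref 2 -> FAULT, evict 1, frames=[2,4,3] (faults so far: 5)
  step 6: ref 5 -> FAULT, evict 3, frames=[2,4,5] (faults so far: 6)
  step 7: ref 4 -> HIT, frames=[2,4,5] (faults so far: 6)
  step 8: ref 5 -> HIT, frames=[2,4,5] (faults so far: 6)
  step 9: ref 4 -> HIT, frames=[2,4,5] (faults so far: 6)
  step 10: ref 1 -> FAULT, evict 2, frames=[1,4,5] (faults so far: 7)
  LRU total faults: 7
--- Optimal ---
  step 0: ref 1 -> FAULT, frames=[1,-,-] (faults so far: 1)
  step 1: ref 2 -> FAULT, frames=[1,2,-] (faults so far: 2)
  step 2: ref 1 -> HIT, frames=[1,2,-] (faults so far: 2)
  step 3: ref 3 -> FAULT, frames=[1,2,3] (faults so far: 3)
  step 4: ref 4 -> FAULT, evict 3, frames=[1,2,4] (faults so far: 4)
  step 5: ref 2 -> HIT, frames=[1,2,4] (faults so far: 4)
  step 6: ref 5 -> FAULT, evict 2, frames=[1,5,4] (faults so far: 5)
  step 7: ref 4 -> HIT, frames=[1,5,4] (faults so far: 5)
  step 8: ref 5 -> HIT, frames=[1,5,4] (faults so far: 5)
  step 9: ref 4 -> HIT, frames=[1,5,4] (faults so far: 5)
  step 10: ref 1 -> HIT, frames=[1,5,4] (faults so far: 5)
  Optimal total faults: 5

Answer: 6 7 5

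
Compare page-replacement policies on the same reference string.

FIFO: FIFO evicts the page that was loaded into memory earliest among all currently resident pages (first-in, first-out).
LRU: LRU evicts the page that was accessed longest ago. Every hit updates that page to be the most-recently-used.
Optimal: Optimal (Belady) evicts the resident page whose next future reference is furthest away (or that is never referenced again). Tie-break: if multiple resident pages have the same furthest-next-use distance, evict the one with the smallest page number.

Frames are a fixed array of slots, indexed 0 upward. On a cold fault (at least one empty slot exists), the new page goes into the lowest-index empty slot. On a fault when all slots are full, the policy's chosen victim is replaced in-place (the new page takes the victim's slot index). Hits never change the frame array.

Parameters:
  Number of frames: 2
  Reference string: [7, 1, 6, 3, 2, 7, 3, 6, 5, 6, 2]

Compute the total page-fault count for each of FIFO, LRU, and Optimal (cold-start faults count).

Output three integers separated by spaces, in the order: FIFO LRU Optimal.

--- FIFO ---
  step 0: ref 7 -> FAULT, frames=[7,-] (faults so far: 1)
  step 1: ref 1 -> FAULT, frames=[7,1] (faults so far: 2)
  step 2: ref 6 -> FAULT, evict 7, frames=[6,1] (faults so far: 3)
  step 3: ref 3 -> FAULT, evict 1, frames=[6,3] (faults so far: 4)
  step 4: ref 2 -> FAULT, evict 6, frames=[2,3] (faults so far: 5)
  step 5: ref 7 -> FAULT, evict 3, frames=[2,7] (faults so far: 6)
  step 6: ref 3 -> FAULT, evict 2, frames=[3,7] (faults so far: 7)
  step 7: ref 6 -> FAULT, evict 7, frames=[3,6] (faults so far: 8)
  step 8: ref 5 -> FAULT, evict 3, frames=[5,6] (faults so far: 9)
  step 9: ref 6 -> HIT, frames=[5,6] (faults so far: 9)
  step 10: ref 2 -> FAULT, evict 6, frames=[5,2] (faults so far: 10)
  FIFO total faults: 10
--- LRU ---
  step 0: ref 7 -> FAULT, frames=[7,-] (faults so far: 1)
  step 1: ref 1 -> FAULT, frames=[7,1] (faults so far: 2)
  step 2: ref 6 -> FAULT, evict 7, frames=[6,1] (faults so far: 3)
  step 3: ref 3 -> FAULT, evict 1, frames=[6,3] (faults so far: 4)
  step 4: ref 2 -> FAULT, evict 6, frames=[2,3] (faults so far: 5)
  step 5: ref 7 -> FAULT, evict 3, frames=[2,7] (faults so far: 6)
  step 6: ref 3 -> FAULT, evict 2, frames=[3,7] (faults so far: 7)
  step 7: ref 6 -> FAULT, evict 7, frames=[3,6] (faults so far: 8)
  step 8: ref 5 -> FAULT, evict 3, frames=[5,6] (faults so far: 9)
  step 9: ref 6 -> HIT, frames=[5,6] (faults so far: 9)
  step 10: ref 2 -> FAULT, evict 5, frames=[2,6] (faults so far: 10)
  LRU total faults: 10
--- Optimal ---
  step 0: ref 7 -> FAULT, frames=[7,-] (faults so far: 1)
  step 1: ref 1 -> FAULT, frames=[7,1] (faults so far: 2)
  step 2: ref 6 -> FAULT, evict 1, frames=[7,6] (faults so far: 3)
  step 3: ref 3 -> FAULT, evict 6, frames=[7,3] (faults so far: 4)
  step 4: ref 2 -> FAULT, evict 3, frames=[7,2] (faults so far: 5)
  step 5: ref 7 -> HIT, frames=[7,2] (faults so far: 5)
  step 6: ref 3 -> FAULT, evict 7, frames=[3,2] (faults so far: 6)
  step 7: ref 6 -> FAULT, evict 3, frames=[6,2] (faults so far: 7)
  step 8: ref 5 -> FAULT, evict 2, frames=[6,5] (faults so far: 8)
  step 9: ref 6 -> HIT, frames=[6,5] (faults so far: 8)
  step 10: ref 2 -> FAULT, evict 5, frames=[6,2] (faults so far: 9)
  Optimal total faults: 9

Answer: 10 10 9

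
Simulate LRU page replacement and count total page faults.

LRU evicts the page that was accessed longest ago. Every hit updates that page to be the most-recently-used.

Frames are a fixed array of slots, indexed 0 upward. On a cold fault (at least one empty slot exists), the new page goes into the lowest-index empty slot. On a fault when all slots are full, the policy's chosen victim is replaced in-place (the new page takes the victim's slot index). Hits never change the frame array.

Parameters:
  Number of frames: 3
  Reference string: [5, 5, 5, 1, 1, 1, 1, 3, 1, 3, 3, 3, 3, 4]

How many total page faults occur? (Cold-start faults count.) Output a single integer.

Answer: 4

Derivation:
Step 0: ref 5 → FAULT, frames=[5,-,-]
Step 1: ref 5 → HIT, frames=[5,-,-]
Step 2: ref 5 → HIT, frames=[5,-,-]
Step 3: ref 1 → FAULT, frames=[5,1,-]
Step 4: ref 1 → HIT, frames=[5,1,-]
Step 5: ref 1 → HIT, frames=[5,1,-]
Step 6: ref 1 → HIT, frames=[5,1,-]
Step 7: ref 3 → FAULT, frames=[5,1,3]
Step 8: ref 1 → HIT, frames=[5,1,3]
Step 9: ref 3 → HIT, frames=[5,1,3]
Step 10: ref 3 → HIT, frames=[5,1,3]
Step 11: ref 3 → HIT, frames=[5,1,3]
Step 12: ref 3 → HIT, frames=[5,1,3]
Step 13: ref 4 → FAULT (evict 5), frames=[4,1,3]
Total faults: 4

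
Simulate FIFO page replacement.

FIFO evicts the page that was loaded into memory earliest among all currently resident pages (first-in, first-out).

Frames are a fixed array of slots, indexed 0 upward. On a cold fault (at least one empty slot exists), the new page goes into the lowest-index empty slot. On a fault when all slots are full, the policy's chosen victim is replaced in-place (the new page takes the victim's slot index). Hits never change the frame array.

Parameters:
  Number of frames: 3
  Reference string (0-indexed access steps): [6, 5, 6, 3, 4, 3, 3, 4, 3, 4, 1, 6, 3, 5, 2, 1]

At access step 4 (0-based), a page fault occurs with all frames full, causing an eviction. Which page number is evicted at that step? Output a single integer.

Answer: 6

Derivation:
Step 0: ref 6 -> FAULT, frames=[6,-,-]
Step 1: ref 5 -> FAULT, frames=[6,5,-]
Step 2: ref 6 -> HIT, frames=[6,5,-]
Step 3: ref 3 -> FAULT, frames=[6,5,3]
Step 4: ref 4 -> FAULT, evict 6, frames=[4,5,3]
At step 4: evicted page 6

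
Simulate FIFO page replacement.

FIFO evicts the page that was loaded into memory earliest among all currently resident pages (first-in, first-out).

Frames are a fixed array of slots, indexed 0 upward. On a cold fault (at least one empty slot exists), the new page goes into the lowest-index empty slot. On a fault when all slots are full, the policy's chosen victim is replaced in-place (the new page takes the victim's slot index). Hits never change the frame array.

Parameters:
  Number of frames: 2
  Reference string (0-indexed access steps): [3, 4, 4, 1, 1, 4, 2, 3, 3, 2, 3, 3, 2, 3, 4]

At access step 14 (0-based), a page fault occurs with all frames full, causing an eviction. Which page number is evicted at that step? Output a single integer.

Step 0: ref 3 -> FAULT, frames=[3,-]
Step 1: ref 4 -> FAULT, frames=[3,4]
Step 2: ref 4 -> HIT, frames=[3,4]
Step 3: ref 1 -> FAULT, evict 3, frames=[1,4]
Step 4: ref 1 -> HIT, frames=[1,4]
Step 5: ref 4 -> HIT, frames=[1,4]
Step 6: ref 2 -> FAULT, evict 4, frames=[1,2]
Step 7: ref 3 -> FAULT, evict 1, frames=[3,2]
Step 8: ref 3 -> HIT, frames=[3,2]
Step 9: ref 2 -> HIT, frames=[3,2]
Step 10: ref 3 -> HIT, frames=[3,2]
Step 11: ref 3 -> HIT, frames=[3,2]
Step 12: ref 2 -> HIT, frames=[3,2]
Step 13: ref 3 -> HIT, frames=[3,2]
Step 14: ref 4 -> FAULT, evict 2, frames=[3,4]
At step 14: evicted page 2

Answer: 2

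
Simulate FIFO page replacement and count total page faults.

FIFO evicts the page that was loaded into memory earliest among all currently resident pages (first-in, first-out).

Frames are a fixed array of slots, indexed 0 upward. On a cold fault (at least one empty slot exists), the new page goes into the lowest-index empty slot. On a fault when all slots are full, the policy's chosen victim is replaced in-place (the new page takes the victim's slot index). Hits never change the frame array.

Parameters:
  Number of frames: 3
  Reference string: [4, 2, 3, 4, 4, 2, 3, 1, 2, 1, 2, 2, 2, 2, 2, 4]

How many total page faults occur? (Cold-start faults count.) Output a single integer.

Step 0: ref 4 → FAULT, frames=[4,-,-]
Step 1: ref 2 → FAULT, frames=[4,2,-]
Step 2: ref 3 → FAULT, frames=[4,2,3]
Step 3: ref 4 → HIT, frames=[4,2,3]
Step 4: ref 4 → HIT, frames=[4,2,3]
Step 5: ref 2 → HIT, frames=[4,2,3]
Step 6: ref 3 → HIT, frames=[4,2,3]
Step 7: ref 1 → FAULT (evict 4), frames=[1,2,3]
Step 8: ref 2 → HIT, frames=[1,2,3]
Step 9: ref 1 → HIT, frames=[1,2,3]
Step 10: ref 2 → HIT, frames=[1,2,3]
Step 11: ref 2 → HIT, frames=[1,2,3]
Step 12: ref 2 → HIT, frames=[1,2,3]
Step 13: ref 2 → HIT, frames=[1,2,3]
Step 14: ref 2 → HIT, frames=[1,2,3]
Step 15: ref 4 → FAULT (evict 2), frames=[1,4,3]
Total faults: 5

Answer: 5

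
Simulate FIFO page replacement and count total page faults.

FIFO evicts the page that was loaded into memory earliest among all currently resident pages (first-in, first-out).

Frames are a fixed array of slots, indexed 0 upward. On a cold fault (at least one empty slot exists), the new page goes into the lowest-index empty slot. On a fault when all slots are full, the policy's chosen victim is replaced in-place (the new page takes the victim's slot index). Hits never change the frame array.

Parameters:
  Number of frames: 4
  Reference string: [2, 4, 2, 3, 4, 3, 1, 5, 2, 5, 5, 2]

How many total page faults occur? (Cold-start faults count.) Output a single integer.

Step 0: ref 2 → FAULT, frames=[2,-,-,-]
Step 1: ref 4 → FAULT, frames=[2,4,-,-]
Step 2: ref 2 → HIT, frames=[2,4,-,-]
Step 3: ref 3 → FAULT, frames=[2,4,3,-]
Step 4: ref 4 → HIT, frames=[2,4,3,-]
Step 5: ref 3 → HIT, frames=[2,4,3,-]
Step 6: ref 1 → FAULT, frames=[2,4,3,1]
Step 7: ref 5 → FAULT (evict 2), frames=[5,4,3,1]
Step 8: ref 2 → FAULT (evict 4), frames=[5,2,3,1]
Step 9: ref 5 → HIT, frames=[5,2,3,1]
Step 10: ref 5 → HIT, frames=[5,2,3,1]
Step 11: ref 2 → HIT, frames=[5,2,3,1]
Total faults: 6

Answer: 6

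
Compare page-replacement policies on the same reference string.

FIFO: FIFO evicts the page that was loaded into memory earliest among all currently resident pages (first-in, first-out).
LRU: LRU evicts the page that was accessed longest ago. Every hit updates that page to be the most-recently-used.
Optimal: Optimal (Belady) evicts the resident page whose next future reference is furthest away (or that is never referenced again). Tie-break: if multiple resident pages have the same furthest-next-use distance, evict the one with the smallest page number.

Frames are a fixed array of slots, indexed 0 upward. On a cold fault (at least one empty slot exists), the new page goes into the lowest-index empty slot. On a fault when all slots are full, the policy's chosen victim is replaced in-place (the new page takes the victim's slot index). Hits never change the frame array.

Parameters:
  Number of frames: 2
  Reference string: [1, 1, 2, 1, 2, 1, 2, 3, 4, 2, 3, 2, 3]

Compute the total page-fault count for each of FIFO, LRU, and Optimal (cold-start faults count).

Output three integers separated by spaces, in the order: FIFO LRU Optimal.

--- FIFO ---
  step 0: ref 1 -> FAULT, frames=[1,-] (faults so far: 1)
  step 1: ref 1 -> HIT, frames=[1,-] (faults so far: 1)
  step 2: ref 2 -> FAULT, frames=[1,2] (faults so far: 2)
  step 3: ref 1 -> HIT, frames=[1,2] (faults so far: 2)
  step 4: ref 2 -> HIT, frames=[1,2] (faults so far: 2)
  step 5: ref 1 -> HIT, frames=[1,2] (faults so far: 2)
  step 6: ref 2 -> HIT, frames=[1,2] (faults so far: 2)
  step 7: ref 3 -> FAULT, evict 1, frames=[3,2] (faults so far: 3)
  step 8: ref 4 -> FAULT, evict 2, frames=[3,4] (faults so far: 4)
  step 9: ref 2 -> FAULT, evict 3, frames=[2,4] (faults so far: 5)
  step 10: ref 3 -> FAULT, evict 4, frames=[2,3] (faults so far: 6)
  step 11: ref 2 -> HIT, frames=[2,3] (faults so far: 6)
  step 12: ref 3 -> HIT, frames=[2,3] (faults so far: 6)
  FIFO total faults: 6
--- LRU ---
  step 0: ref 1 -> FAULT, frames=[1,-] (faults so far: 1)
  step 1: ref 1 -> HIT, frames=[1,-] (faults so far: 1)
  step 2: ref 2 -> FAULT, frames=[1,2] (faults so far: 2)
  step 3: ref 1 -> HIT, frames=[1,2] (faults so far: 2)
  step 4: ref 2 -> HIT, frames=[1,2] (faults so far: 2)
  step 5: ref 1 -> HIT, frames=[1,2] (faults so far: 2)
  step 6: ref 2 -> HIT, frames=[1,2] (faults so far: 2)
  step 7: ref 3 -> FAULT, evict 1, frames=[3,2] (faults so far: 3)
  step 8: ref 4 -> FAULT, evict 2, frames=[3,4] (faults so far: 4)
  step 9: ref 2 -> FAULT, evict 3, frames=[2,4] (faults so far: 5)
  step 10: ref 3 -> FAULT, evict 4, frames=[2,3] (faults so far: 6)
  step 11: ref 2 -> HIT, frames=[2,3] (faults so far: 6)
  step 12: ref 3 -> HIT, frames=[2,3] (faults so far: 6)
  LRU total faults: 6
--- Optimal ---
  step 0: ref 1 -> FAULT, frames=[1,-] (faults so far: 1)
  step 1: ref 1 -> HIT, frames=[1,-] (faults so far: 1)
  step 2: ref 2 -> FAULT, frames=[1,2] (faults so far: 2)
  step 3: ref 1 -> HIT, frames=[1,2] (faults so far: 2)
  step 4: ref 2 -> HIT, frames=[1,2] (faults so far: 2)
  step 5: ref 1 -> HIT, frames=[1,2] (faults so far: 2)
  step 6: ref 2 -> HIT, frames=[1,2] (faults so far: 2)
  step 7: ref 3 -> FAULT, evict 1, frames=[3,2] (faults so far: 3)
  step 8: ref 4 -> FAULT, evict 3, frames=[4,2] (faults so far: 4)
  step 9: ref 2 -> HIT, frames=[4,2] (faults so far: 4)
  step 10: ref 3 -> FAULT, evict 4, frames=[3,2] (faults so far: 5)
  step 11: ref 2 -> HIT, frames=[3,2] (faults so far: 5)
  step 12: ref 3 -> HIT, frames=[3,2] (faults so far: 5)
  Optimal total faults: 5

Answer: 6 6 5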